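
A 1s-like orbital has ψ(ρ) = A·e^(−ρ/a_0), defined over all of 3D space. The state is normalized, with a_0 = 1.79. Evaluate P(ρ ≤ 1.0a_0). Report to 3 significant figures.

P ≈ 0.323

With dV = 4πρ²dρ, the probability is ∫|ψ|² dV over ρ ≤ 1.0a_0.
The full normalization integral is A²·[π·a_0^3] = 1, fixing A².
Substituting u = ρ/a_0, A², 4π and the length scale all cancel in the ratio: P = ∫_{0}^{1.0} u^2·e^(-2·u) du / ∫_{0}^{∞} u^2·e^(-2·u) du.
An antiderivative of u^2·e^(-2·u) is -(2·u^2 + 2·u + 1)·e^(-2·u)/4; evaluating from 0 to 1.0 gives 1/4 - 5·e^(-2)/4, while the full integral is 1/4.
This evaluates to P = 0.3233.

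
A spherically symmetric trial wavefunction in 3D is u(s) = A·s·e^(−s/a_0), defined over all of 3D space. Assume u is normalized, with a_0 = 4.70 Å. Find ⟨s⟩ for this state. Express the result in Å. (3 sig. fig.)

⟨s⟩ ≈ 11.8 Å

By definition ⟨s⟩ = ∫ s |u(s)|² 4πs² ds.
Evaluating both integrals, ⟨s⟩ = 5·a_0/2.
With a_0 = 4.70, ⟨s⟩ = 11.75.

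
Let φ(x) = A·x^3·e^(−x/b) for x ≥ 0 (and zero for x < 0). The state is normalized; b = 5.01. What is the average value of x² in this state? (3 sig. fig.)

⟨x²⟩ = ∫ x^2 |φ|² dx over the full domain.
The ratio of the moment integral to the normalization integral gives ⟨x²⟩ = 14·b^2.
With b = 5.01, ⟨x^2⟩ = 351.4.

⟨x^2⟩ ≈ 351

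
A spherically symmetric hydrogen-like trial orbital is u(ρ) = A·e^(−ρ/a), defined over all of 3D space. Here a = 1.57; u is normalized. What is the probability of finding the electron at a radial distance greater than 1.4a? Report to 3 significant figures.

P ≈ 0.469

With dV = 4πρ²dρ, the probability is ∫|u|² dV over ρ > 1.4a.
A² is fixed by ∫₀^∞ 4πρ²|u|² dρ = 1, i.e. A² = (π·a^3)^(−1).
Substituting t = ρ/a, A², 4π and the length scale all cancel in the ratio: P = ∫_{1.4}^{∞} t^2·e^(-2·t) dt / ∫_{0}^{∞} t^2·e^(-2·t) dt.
With ∫ t^2·e^(-2·t) dt = -(2·t^2 + 2·t + 1)·e^(-2·t)/4 + C, the region integral is 193·e^(-14/5)/100 and the full one is 1/4.
This evaluates to P = 0.4695.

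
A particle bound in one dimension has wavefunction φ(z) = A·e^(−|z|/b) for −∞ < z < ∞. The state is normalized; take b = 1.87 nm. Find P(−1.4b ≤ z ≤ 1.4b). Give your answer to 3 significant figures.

P ≈ 0.939

P = ∫_{−1.4b}^{1.4b} |φ(z)|² dz.
The normalization integral ∫|φ|²dz over the whole domain equals b·A², and A² cancels in the ratio.
Both integrals are even about z = 0, so only the z ≥ 0 halves are needed (the factors of 2 cancel). In terms of u = z/b (A² and the length scale cancel between numerator and denominator), P = [∫_{0}^{1.4} e^(-2·u) du] / [∫_{0}^{∞} e^(-2·u) du].
Using ∫ e^(-2·u) du = -e^(-2·u)/2, the numerator is 1/2 - e^(-14/5)/2 and the denominator is 1/2.
Evaluating gives P = 0.9392.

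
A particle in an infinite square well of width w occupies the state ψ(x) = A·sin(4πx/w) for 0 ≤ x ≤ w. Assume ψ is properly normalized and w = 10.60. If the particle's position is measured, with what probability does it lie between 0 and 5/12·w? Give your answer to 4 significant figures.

The probability is P = ∫ |ψ|² dx over [0, 5/12·w].
The normalization integral ∫|ψ|²dx over the whole domain equals w/2·A², and A² cancels in the ratio.
Let u = x/w; then A² and the length scale cancel, so P = ∫_{0}^{5/12} sin(4·π·u)^2 du ÷ ∫_{0}^{1} sin(4·π·u)^2 du.
Using ∫ sin(4·π·u)^2 du = u/2 - sin(4·π·u)·cos(4·π·u)/(8·π), the numerator is √(3)/(32·π) + 5/24 and the denominator is 1/2.
Evaluating gives P = √(3)/(16·π) + 5/12.

P ≈ 0.4511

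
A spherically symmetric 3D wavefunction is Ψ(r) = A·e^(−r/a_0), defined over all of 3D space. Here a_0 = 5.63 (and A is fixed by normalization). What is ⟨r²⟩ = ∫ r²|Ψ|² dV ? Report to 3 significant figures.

⟨r²⟩ = ∫ r^2 |Ψ|² 4πr² dr over the full domain.
Since the A² factors cancel between numerator and denominator, ⟨r²⟩ = 3·a_0^2.
Putting a_0 = 5.63 gives 95.09.

⟨r^2⟩ ≈ 95.1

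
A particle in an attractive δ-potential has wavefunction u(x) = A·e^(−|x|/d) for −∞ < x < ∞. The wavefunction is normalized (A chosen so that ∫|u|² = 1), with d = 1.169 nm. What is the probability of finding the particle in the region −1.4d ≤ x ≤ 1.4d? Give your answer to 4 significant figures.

The probability is P = ∫ |u|² dx over [−1.4d, 1.4d].
With A² fixed by ∫|u|² = 1, i.e. A² = (d)^(−1), substitute and integrate.
Both integrals are even about x = 0, so only the x ≥ 0 halves are needed (the factors of 2 cancel). Let t = x/d; then A² and the length scale cancel, so P = ∫_{0}^{1.4} e^(-2·t) dt ÷ ∫_{0}^{∞} e^(-2·t) dt.
An antiderivative of e^(-2·t) is -e^(-2·t)/2; evaluating from 0 to 1.4 gives 1/2 - e^(-14/5)/2, while the full integral is 1/2.
This works out to P = 0.93919.

P ≈ 0.9392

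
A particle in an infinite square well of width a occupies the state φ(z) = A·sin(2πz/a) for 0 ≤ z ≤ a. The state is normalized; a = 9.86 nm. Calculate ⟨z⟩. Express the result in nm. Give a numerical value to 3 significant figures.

⟨z⟩ = ∫ z |φ|² dz over the full domain.
Using sin²θ = (1 − cos 2θ)/2, evaluating both integrals, ⟨z⟩ = a/2.
Putting a = 9.86 gives 4.930.

⟨z⟩ ≈ 4.93 nm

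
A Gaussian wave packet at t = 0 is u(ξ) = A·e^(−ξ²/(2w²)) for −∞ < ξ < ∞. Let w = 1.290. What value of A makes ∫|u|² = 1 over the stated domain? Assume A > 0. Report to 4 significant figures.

A ≈ 0.6613

Require ∫ |u|² dξ = 1 over the whole domain.
∫|u|² dξ = A²·(√(π)·w).
Hence A² = 1/[√(π)·w].
Substituting w = 1.290 gives A² = 0.43736, so A = 0.66133.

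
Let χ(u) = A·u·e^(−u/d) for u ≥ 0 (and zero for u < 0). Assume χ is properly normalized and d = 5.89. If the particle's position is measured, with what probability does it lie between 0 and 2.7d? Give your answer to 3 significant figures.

|χ|² is the probability density, so P = ∫_{0}^{2.7d} |χ|² du.
With A² fixed by ∫|χ|² = 1, i.e. A² = (d^3/4)^(−1), substitute and integrate.
Substituting t = u/d, A² and the length scale cancel in the ratio: P = ∫_{0}^{2.7} t^2·e^(-2·t) dt / ∫_{0}^{∞} t^2·e^(-2·t) dt.
With ∫ t^2·e^(-2·t) dt = -(2·t^2 + 2·t + 1)·e^(-2·t)/4 + C, the region integral is 1/4 - 1049·e^(-27/5)/200 and the full one is 1/4.
Taking the ratio, P = 0.9052.

P ≈ 0.905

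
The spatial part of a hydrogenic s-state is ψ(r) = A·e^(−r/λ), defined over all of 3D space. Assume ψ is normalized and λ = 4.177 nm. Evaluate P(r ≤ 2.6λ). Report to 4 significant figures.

P = ∫ |ψ|² 4πr² dr over r ≤ 2.6λ.
A² is fixed by ∫₀^∞ 4πr²|ψ|² dr = 1, i.e. A² = (π·λ^3)^(−1).
In terms of u = r/λ (A², 4π and the length scale all cancel between numerator and denominator), P = [∫_{0}^{2.6} u^2·e^(-2·u) du] / [∫_{0}^{∞} u^2·e^(-2·u) du].
With ∫ u^2·e^(-2·u) du = -(2·u^2 + 2·u + 1)·e^(-2·u)/4 + C, the region integral is 1/4 - 493·e^(-26/5)/100 and the full one is 1/4.
The region integral divided by the full integral gives P = 0.89121.

P ≈ 0.8912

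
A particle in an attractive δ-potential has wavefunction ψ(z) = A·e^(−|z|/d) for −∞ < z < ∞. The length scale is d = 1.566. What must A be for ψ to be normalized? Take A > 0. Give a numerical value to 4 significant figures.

A ≈ 0.7991

Require ∫ |ψ|² dz = 1 over the whole domain.
With ψ = A·e^(−|z|/d), the integral evaluates to A²·[d].
Hence A² = 1/[d].
With d = 1.566: A² = 0.63857 and A = 0.79911.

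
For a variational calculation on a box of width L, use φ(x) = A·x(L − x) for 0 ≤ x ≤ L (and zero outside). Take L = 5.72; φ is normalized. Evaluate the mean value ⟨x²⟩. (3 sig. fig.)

⟨x^2⟩ ≈ 9.35

⟨x²⟩ = ∫ x^2 |φ|² dx over the full domain.
Expanding the polynomial and integrating term by term, since the A² factors cancel between numerator and denominator, ⟨x²⟩ = 2·L^2/7.
Putting L = 5.72 gives 9.348.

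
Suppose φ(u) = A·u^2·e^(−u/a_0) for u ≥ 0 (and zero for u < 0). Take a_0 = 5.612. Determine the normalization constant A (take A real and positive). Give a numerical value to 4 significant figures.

A ≈ 0.01548

The normalization condition is ∫|φ|² du = 1 from 0 to ∞.
With ∫₀^∞ u^4 e^(−αu) du = 4!/α^5, carrying out the integral gives A² · 3·a_0^5/4.
Substituting a_0 = 5.612 gives A² = 0.00023952, so A = 0.015477.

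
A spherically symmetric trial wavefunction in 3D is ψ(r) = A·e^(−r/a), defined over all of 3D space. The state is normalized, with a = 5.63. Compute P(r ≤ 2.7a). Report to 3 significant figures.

P ≈ 0.905

With dV = 4πr²dr, the probability is ∫|ψ|² dV over r ≤ 2.7a.
The full normalization integral is A²·[π·a^3] = 1, fixing A².
In terms of u = r/a (A², 4π and the length scale all cancel between numerator and denominator), P = [∫_{0}^{2.7} u^2·e^(-2·u) du] / [∫_{0}^{∞} u^2·e^(-2·u) du].
With ∫ u^2·e^(-2·u) du = -(2·u^2 + 2·u + 1)·e^(-2·u)/4 + C, the region integral is 1/4 - 1049·e^(-27/5)/200 and the full one is 1/4.
The region integral divided by the full integral gives P = 0.9052.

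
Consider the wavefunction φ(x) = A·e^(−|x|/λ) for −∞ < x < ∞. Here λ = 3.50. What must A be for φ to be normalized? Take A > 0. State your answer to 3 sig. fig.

A ≈ 0.535

Require ∫ |φ|² dx = 1 over the whole domain.
∫|φ|² dx = A²·(λ).
Hence A² = 1/[λ].
Substituting λ = 3.50 gives A² = 0.2857, so A = 0.5345.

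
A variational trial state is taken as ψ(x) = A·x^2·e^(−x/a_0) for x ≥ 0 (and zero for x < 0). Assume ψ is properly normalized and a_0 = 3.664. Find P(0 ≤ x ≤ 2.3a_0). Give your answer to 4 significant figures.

The probability is P = ∫ |ψ|² dx over [0, 2.3a_0].
With A² fixed by ∫|ψ|² = 1, i.e. A² = (3·a_0^5/4)^(−1), substitute and integrate.
Substituting u = x/a_0, A² and the length scale cancel in the ratio: P = ∫_{0}^{2.3} u^4·e^(-2·u) du / ∫_{0}^{∞} u^4·e^(-2·u) du.
An antiderivative of u^4·e^(-2·u) is -(u^4/2 + u^3 + 3·u^2/2 + 3·u/2 + 3/4)·e^(-2·u); evaluating from 0 to 2.3 gives ≈ 0.365074, while the full integral is 3/4.
Evaluating gives P = 0.48677.

P ≈ 0.4868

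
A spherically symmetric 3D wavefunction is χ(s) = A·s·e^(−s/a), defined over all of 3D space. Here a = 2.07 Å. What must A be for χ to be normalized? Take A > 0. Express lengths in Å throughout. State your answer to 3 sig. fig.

A ≈ 0.0528 Å^(-5/2)

Normalization requires ∫|χ|² 4πs² ds = 1, integrated from 0 to ∞.
In 3D with spherical symmetry the volume element is 4πs² ds.
Using ∫₀^∞ sⁿ e^(−αs) ds = n!/αⁿ⁺¹, with χ = A·s·e^(−s/a), the integral evaluates to A²·[3·π·a^5].
Setting this equal to 1 gives A² = 1/(3·π·a^5).
Substituting a = 2.07 gives A² = 0.002792, so A = 0.05284.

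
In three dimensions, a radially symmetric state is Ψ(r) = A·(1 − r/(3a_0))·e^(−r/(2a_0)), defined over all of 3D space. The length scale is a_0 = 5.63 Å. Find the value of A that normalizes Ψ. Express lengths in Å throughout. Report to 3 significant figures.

We need A² ∫|f|² 4πr² dr = 1, taking the integral from 0 to ∞.
Using ∫₀^∞ rⁿ e^(−αr) dr = n!/αⁿ⁺¹, carrying out the integral gives A² · 8·π·a_0^3/3.
Setting this equal to 1 gives A² = 1/(8·π·a_0^3/3).
Plugging in a_0 = 5.63 yields A = 0.02586.

A ≈ 0.0259 Å^(-3/2)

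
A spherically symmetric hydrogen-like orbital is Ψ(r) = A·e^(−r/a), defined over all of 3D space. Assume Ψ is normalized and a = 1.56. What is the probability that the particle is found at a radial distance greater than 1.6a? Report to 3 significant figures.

P ≈ 0.380

P = ∫ |Ψ|² 4πr² dr over r > 1.6a.
A² is fixed by ∫₀^∞ 4πr²|Ψ|² dr = 1, i.e. A² = (π·a^3)^(−1).
Substituting u = r/a, A², 4π and the length scale all cancel in the ratio: P = ∫_{1.6}^{∞} u^2·e^(-2·u) du / ∫_{0}^{∞} u^2·e^(-2·u) du.
Using ∫ u^2·e^(-2·u) du = -(2·u^2 + 2·u + 1)·e^(-2·u)/4, the numerator is 233·e^(-16/5)/100 and the denominator is 1/4.
Taking the ratio yields P = 0.3799.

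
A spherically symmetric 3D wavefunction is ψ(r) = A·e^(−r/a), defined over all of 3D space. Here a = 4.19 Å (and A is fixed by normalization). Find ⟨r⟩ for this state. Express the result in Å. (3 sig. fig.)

⟨r⟩ ≈ 6.29 Å

⟨r⟩ = ∫ r |ψ|² 4πr² dr over the full domain.
With ∫₀^∞ r^3 e^(−αr) dr = 3!/α^4, evaluating both integrals, ⟨r⟩ = 3·a/2.
Putting a = 4.19 gives 6.285.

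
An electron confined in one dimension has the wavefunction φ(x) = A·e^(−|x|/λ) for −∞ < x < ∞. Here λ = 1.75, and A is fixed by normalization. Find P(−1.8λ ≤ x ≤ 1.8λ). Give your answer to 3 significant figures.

P ≈ 0.973

P = ∫_{−1.8λ}^{1.8λ} |φ(x)|² dx.
The normalization integral ∫|φ|²dx over the whole domain equals λ·A², and A² cancels in the ratio.
Both integrals are even about x = 0, so only the x ≥ 0 halves are needed (the factors of 2 cancel). Let u = x/λ; then A² and the length scale cancel, so P = ∫_{0}^{1.8} e^(-2·u) du ÷ ∫_{0}^{∞} e^(-2·u) du.
An antiderivative of e^(-2·u) is -e^(-2·u)/2; evaluating from 0 to 1.8 gives 1/2 - e^(-18/5)/2, while the full integral is 1/2.
Taking the ratio, P = 0.9727.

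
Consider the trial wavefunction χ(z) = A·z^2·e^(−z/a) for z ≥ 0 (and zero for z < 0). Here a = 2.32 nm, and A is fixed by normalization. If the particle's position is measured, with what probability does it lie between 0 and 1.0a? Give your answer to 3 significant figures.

P ≈ 0.0527

The probability is P = ∫ |χ|² dz over [0, 1.0a].
Since A² = 1/(3·a^5/4), this is the region integral divided by the full normalization integral.
Let u = z/a; then A² and the length scale cancel, so P = ∫_{0}^{1.0} u^4·e^(-2·u) du ÷ ∫_{0}^{∞} u^4·e^(-2·u) du.
Using ∫ u^4·e^(-2·u) du = -(u^4/2 + u^3 + 3·u^2/2 + 3·u/2 + 3/4)·e^(-2·u), the numerator is 3/4 - 21·e^(-2)/4 and the denominator is 3/4.
The result is P = 0.05265.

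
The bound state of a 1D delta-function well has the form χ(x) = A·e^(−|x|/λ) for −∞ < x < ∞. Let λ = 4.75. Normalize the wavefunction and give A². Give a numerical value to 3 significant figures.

A^2 ≈ 0.211

Normalization requires ∫|χ|² dx = 1, integrated from −∞ to ∞.
The integral (without the A² prefactor) comes out to λ.
Setting this equal to 1 gives A² = 1/(λ).
Substituting λ = 4.75 gives A² = 0.2105, so A = 0.4588.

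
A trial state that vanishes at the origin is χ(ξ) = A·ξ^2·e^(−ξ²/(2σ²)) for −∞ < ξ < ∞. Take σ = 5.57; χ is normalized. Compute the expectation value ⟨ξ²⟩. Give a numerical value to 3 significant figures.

⟨ξ^2⟩ ≈ 77.6

⟨ξ²⟩ = ∫ ξ^2 |χ|² dξ over the full domain.
Using the Gaussian integral ∫_{−∞}^{∞} e^(−αξ²) dξ = √(π/α), the ratio of the moment integral to the normalization integral gives ⟨ξ²⟩ = 5·σ^2/2.
Putting σ = 5.57 gives 77.56.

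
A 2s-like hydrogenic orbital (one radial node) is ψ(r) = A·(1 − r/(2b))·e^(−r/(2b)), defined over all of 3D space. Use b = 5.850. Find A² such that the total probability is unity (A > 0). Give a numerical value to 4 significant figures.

We need A² ∫|f|² 4πr² dr = 1, taking the integral from 0 to ∞.
The angular integral contributes 4π, leaving ∫₀^∞ r²|ψ|² dr.
With ∫₀^∞ r^4 e^(−αr) dr = 4!/α^5, ∫|ψ|² 4πr² dr = A²·(8·π·b^3).
So A² = (8·π·b^3)^(−1).
Plugging in b = 5.850 yields A = 0.014098.

A^2 ≈ 0.0001987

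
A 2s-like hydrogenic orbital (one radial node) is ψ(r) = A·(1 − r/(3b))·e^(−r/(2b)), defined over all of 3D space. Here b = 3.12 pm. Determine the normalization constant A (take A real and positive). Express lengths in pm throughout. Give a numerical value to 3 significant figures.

A ≈ 0.0627 pm^(-3/2)

Require ∫ |ψ|² 4πr² dr = 1 over the whole domain.
(Spherical symmetry: dV = 4πr² dr.)
Carrying out the integral gives A² · 8·π·b^3/3.
Plugging in b = 3.12 yields A = 0.06269.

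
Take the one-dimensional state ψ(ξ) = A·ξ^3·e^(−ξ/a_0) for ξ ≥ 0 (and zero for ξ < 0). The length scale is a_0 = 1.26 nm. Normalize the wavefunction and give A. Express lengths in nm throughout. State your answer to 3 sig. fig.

A ≈ 0.188 nm^(-7/2)

We need A² ∫|f|² dξ = 1, taking the integral from 0 to ∞.
With ∫₀^∞ ξ^6 e^(−αξ) dξ = 6!/α^7, with ψ = A·ξ^3·e^(−ξ/a_0), the integral evaluates to A²·[45·a_0^7/8].
So A² = (45·a_0^7/8)^(−1).
Plugging in a_0 = 1.26 yields A = 0.1878.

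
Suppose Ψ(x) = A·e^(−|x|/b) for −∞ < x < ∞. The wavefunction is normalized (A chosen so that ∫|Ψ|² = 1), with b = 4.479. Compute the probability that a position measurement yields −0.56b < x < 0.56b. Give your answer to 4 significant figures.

|Ψ|² is the probability density, so P = ∫_{−0.56b}^{0.56b} |Ψ|² dx.
The normalization integral ∫|Ψ|²dx over the whole domain equals b·A², and A² cancels in the ratio.
By symmetry take twice the x ≥ 0 contribution in numerator and denominator; the 2's cancel. Let u = x/b; then A² and the length scale cancel, so P = ∫_{0}^{0.56} e^(-2·u) du ÷ ∫_{0}^{∞} e^(-2·u) du.
An antiderivative of e^(-2·u) is -e^(-2·u)/2; evaluating from 0 to 0.56 gives 1/2 - e^(-28/25)/2, while the full integral is 1/2.
Taking the ratio, P = 0.67372.

P ≈ 0.6737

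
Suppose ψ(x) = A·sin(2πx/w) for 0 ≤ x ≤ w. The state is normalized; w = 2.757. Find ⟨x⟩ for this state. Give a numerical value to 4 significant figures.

⟨x⟩ ≈ 1.379

The expectation value is the |ψ|²-weighted average of x: ∫ x|ψ|² dx.
With ∫₀^w sin²(nπx/w) dx = w/2, evaluating both integrals, ⟨x⟩ = w/2.
With w = 2.757, ⟨x⟩ = 1.3785.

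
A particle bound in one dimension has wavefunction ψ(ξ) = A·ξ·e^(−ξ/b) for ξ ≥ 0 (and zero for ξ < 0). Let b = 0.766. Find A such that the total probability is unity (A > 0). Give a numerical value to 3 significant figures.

A ≈ 2.98

We need A² ∫|f|² dξ = 1, taking the integral from 0 to ∞.
Using ∫₀^∞ ξⁿ e^(−αξ) dξ = n!/αⁿ⁺¹, with ψ = A·ξ·e^(−ξ/b), the integral evaluates to A²·[b^3/4].
Plugging in b = 0.766 yields A = 2.983.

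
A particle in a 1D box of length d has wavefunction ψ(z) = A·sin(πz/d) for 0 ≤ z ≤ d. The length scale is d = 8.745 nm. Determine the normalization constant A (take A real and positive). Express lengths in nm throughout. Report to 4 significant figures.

The normalization condition is ∫|ψ|² dz = 1 from 0 to d.
Using sin²θ = (1 − cos 2θ)/2, carrying out the integral gives A² · d/2.
Setting this equal to 1 gives A² = 1/(d/2).
Plugging in d = 8.745 yields A = 0.47823.

A ≈ 0.4782 nm^(-1/2)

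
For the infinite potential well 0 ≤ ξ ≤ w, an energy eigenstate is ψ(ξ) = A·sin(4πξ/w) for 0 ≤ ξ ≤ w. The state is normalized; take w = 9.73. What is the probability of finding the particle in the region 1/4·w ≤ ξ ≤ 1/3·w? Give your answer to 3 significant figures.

The probability is P = ∫ |ψ|² dξ over [1/4·w, 1/3·w].
Since A² = 1/(w/2), this is the region integral divided by the full normalization integral.
Substituting u = ξ/w, A² and the length scale cancel in the ratio: P = ∫_{1/4}^{1/3} sin(4·π·u)^2 du / ∫_{0}^{1} sin(4·π·u)^2 du.
An antiderivative of sin(4·π·u)^2 is u/2 - sin(4·π·u)·cos(4·π·u)/(8·π); evaluating from 1/4 to 1/3 gives -√(3)/(32·π) + 1/24, while the full integral is 1/2.
Evaluating gives P = (-√(3)/16 + π/12)/π.

P ≈ 0.0489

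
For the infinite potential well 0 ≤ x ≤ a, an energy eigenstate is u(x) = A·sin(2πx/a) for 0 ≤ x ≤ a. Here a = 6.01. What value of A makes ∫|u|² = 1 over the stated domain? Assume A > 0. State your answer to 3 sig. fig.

A ≈ 0.577

The normalization condition is ∫|u|² dx = 1 from 0 to a.
With ∫₀^a sin²(nπx/a) dx = a/2, with u = A·sin(2πx/a), the integral evaluates to A²·[a/2].
So A² = (a/2)^(−1).
Plugging in a = 6.01 yields A = 0.5769.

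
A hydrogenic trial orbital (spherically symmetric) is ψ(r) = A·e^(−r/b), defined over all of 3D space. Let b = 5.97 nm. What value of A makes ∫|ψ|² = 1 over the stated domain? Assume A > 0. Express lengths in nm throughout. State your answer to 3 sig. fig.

Normalization requires ∫|ψ|² 4πr² dr = 1, integrated from 0 to ∞.
The angular integral contributes 4π, leaving ∫₀^∞ r²|ψ|² dr.
Using ∫₀^∞ rⁿ e^(−αr) dr = n!/αⁿ⁺¹, ∫|ψ|² 4πr² dr = A²·(π·b^3).
Setting this equal to 1 gives A² = 1/(π·b^3).
Plugging in b = 5.97 yields A = 0.03868.

A ≈ 0.0387 nm^(-3/2)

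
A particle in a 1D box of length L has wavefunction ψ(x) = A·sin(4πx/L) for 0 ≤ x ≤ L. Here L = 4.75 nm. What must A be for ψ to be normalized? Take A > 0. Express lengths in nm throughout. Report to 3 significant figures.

A ≈ 0.649 nm^(-1/2)

Normalization requires ∫|ψ|² dx = 1, integrated from 0 to L.
With ∫₀^L sin²(nπx/L) dx = L/2, carrying out the integral gives A² · L/2.
Setting this equal to 1 gives A² = 1/(L/2).
With L = 4.75: A² = 0.4211 and A = 0.6489.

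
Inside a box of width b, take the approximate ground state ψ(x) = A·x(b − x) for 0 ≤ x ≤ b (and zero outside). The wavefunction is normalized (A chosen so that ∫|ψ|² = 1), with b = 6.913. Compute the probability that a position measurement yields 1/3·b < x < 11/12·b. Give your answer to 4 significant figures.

P ≈ 0.7850

P = ∫_{1/3·b}^{11/12·b} |ψ(x)|² dx.
Since A² = 1/(b^5/30), this is the region integral divided by the full normalization integral.
In terms of u = x/b (A² and the length scale cancel between numerator and denominator), P = [∫_{1/3}^{11/12} u^2·(1 - u)^2 du] / [∫_{0}^{1} u^2·(1 - u)^2 du].
With ∫ u^2·(1 - u)^2 du = u^3·(6·u^2 - 15·u + 10)/30 + C, the region integral is ≈ 0.0261679 and the full one is 1/30.
Evaluating gives P = 0.78504.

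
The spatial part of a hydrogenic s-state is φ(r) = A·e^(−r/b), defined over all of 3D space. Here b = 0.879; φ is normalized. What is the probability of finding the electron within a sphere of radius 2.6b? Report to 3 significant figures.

P ≈ 0.891

With dV = 4πr²dr, the probability is ∫|φ|² dV over r ≤ 2.6b.
Normalization gives A² = 1/(π·b^3).
Let u = r/b; then A², 4π and the length scale all cancel, so P = ∫_{0}^{2.6} u^2·e^(-2·u) du ÷ ∫_{0}^{∞} u^2·e^(-2·u) du.
Using ∫ u^2·e^(-2·u) du = -(2·u^2 + 2·u + 1)·e^(-2·u)/4, the numerator is 1/4 - 493·e^(-26/5)/100 and the denominator is 1/4.
Taking the ratio yields P = 0.8912.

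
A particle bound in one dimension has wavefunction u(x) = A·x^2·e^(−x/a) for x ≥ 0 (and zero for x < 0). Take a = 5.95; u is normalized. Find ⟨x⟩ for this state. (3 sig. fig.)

By definition ⟨x⟩ = ∫ x |u(x)|² dx.
Evaluating both integrals, ⟨x⟩ = 5·a/2.
With a = 5.95, ⟨x⟩ = 14.88.

⟨x⟩ ≈ 14.9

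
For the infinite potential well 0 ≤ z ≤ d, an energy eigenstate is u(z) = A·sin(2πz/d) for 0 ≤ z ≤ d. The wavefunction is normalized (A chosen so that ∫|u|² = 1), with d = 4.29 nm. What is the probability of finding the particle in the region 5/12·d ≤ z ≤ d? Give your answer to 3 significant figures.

The probability is P = ∫ |u|² dz over [5/12·d, d].
With A² fixed by ∫|u|² = 1, i.e. A² = (d/2)^(−1), substitute and integrate.
Substituting t = z/d, A² and the length scale cancel in the ratio: P = ∫_{5/12}^{1} sin(2·π·t)^2 dt / ∫_{0}^{1} sin(2·π·t)^2 dt.
An antiderivative of sin(2·π·t)^2 is t/2 - sin(4·π·t)/(8·π); evaluating from 5/12 to 1 gives -√(3)/(16·π) + 7/24, while the full integral is 1/2.
Evaluating gives P = -√(3)/(8·π) + 7/12.

P ≈ 0.514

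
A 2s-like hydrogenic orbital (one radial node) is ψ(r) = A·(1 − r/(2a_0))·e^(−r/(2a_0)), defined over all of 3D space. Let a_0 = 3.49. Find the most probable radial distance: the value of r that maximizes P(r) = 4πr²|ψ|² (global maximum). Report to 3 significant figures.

r ≈ 18.3

Differentiate P(r) = 4πr²|ψ|² with respect to r and set to zero.
This gives r = a_0·(√(5) + 3).
With a_0 = 3.49, the most probable radial distance is 18.27.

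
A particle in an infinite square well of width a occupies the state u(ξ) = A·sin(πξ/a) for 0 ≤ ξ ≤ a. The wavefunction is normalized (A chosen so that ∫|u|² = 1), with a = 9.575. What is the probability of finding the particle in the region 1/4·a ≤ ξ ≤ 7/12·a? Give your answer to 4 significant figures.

P = ∫_{1/4·a}^{7/12·a} |u(ξ)|² dξ.
Since A² = 1/(a/2), this is the region integral divided by the full normalization integral.
Let t = ξ/a; then A² and the length scale cancel, so P = ∫_{1/4}^{7/12} sin(π·t)^2 dt ÷ ∫_{0}^{1} sin(π·t)^2 dt.
An antiderivative of sin(π·t)^2 is t/2 - sin(2·π·t)/(4·π); evaluating from 1/4 to 7/12 gives 3/(8·π) + 1/6, while the full integral is 1/2.
Taking the ratio, P = (9 + 4·π)/(12·π).

P ≈ 0.5721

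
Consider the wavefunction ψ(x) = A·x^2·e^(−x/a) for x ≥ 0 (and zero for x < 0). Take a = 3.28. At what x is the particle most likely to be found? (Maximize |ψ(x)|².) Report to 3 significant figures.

Differentiate |ψ(x)|² with respect to x and set to zero.
Solving yields x = 2·a.
With a = 3.28, the most probable position is 6.560.

x ≈ 6.56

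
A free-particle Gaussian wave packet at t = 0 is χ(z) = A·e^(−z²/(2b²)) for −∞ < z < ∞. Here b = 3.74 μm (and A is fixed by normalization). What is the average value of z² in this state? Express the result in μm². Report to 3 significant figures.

⟨z^2⟩ ≈ 6.99 μm^2

By definition ⟨z²⟩ = ∫ z^2 |χ(z)|² dz.
Using the Gaussian integral ∫_{−∞}^{∞} e^(−αz²) dz = √(π/α), since the A² factors cancel between numerator and denominator, ⟨z²⟩ = b^2/2.
Putting b = 3.74 gives 6.994.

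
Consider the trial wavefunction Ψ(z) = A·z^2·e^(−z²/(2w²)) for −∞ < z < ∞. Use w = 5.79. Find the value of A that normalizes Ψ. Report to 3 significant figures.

The normalization condition is ∫|Ψ|² dz = 1 from −∞ to ∞.
With ∫_{−∞}^{∞} z^(2m) e^(−αz²) dz = (2m−1)!!·√π / (2^m α^(m+1/2)), the integral (without the A² prefactor) comes out to 3·√(π)·w^5/4.
Setting this equal to 1 gives A² = 1/(3·√(π)·w^5/4).
With w = 5.79: A² = 0.0001156 and A = 0.01075.

A ≈ 0.0108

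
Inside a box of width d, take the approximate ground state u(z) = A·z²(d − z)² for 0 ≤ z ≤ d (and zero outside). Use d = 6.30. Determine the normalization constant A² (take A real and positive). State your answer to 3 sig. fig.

We need A² ∫|f|² dz = 1, taking the integral from 0 to d.
Expanding the polynomial and integrating term by term, with u = A·z²(d − z)², the integral evaluates to A²·[d^9/630].
Setting this equal to 1 gives A² = 1/(d^9/630).
Plugging in d = 6.30 yields A = 0.006348.

A^2 ≈ 0.0000403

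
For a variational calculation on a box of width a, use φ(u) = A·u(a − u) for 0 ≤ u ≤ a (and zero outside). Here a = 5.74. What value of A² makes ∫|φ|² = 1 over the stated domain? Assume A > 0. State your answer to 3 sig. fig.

The normalization condition is ∫|φ|² du = 1 from 0 to a.
Expanding the polynomial and integrating term by term, the integral (without the A² prefactor) comes out to a^5/30.
Setting this equal to 1 gives A² = 1/(a^5/30).
Substituting a = 5.74 gives A² = 0.004815, so A = 0.06939.

A^2 ≈ 0.00481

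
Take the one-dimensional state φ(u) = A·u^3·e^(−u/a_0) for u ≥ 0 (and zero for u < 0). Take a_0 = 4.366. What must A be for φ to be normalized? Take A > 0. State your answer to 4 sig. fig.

A ≈ 0.002425

Require ∫ |φ|² du = 1 over the whole domain.
With φ = A·u^3·e^(−u/a_0), the integral evaluates to A²·[45·a_0^7/8].
Plugging in a_0 = 4.366 yields A = 0.0024246.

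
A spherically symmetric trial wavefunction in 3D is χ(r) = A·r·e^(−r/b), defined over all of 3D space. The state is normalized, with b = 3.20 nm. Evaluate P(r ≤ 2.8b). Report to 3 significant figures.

P ≈ 0.658

Integrate the radial probability density 4πr²|χ|² over r ≤ 2.8b.
Normalization gives A² = 1/(3·π·b^5).
In terms of u = r/b (A², 4π and the length scale all cancel between numerator and denominator), P = [∫_{0}^{2.8} u^4·e^(-2·u) du] / [∫_{0}^{∞} u^4·e^(-2·u) du].
Using ∫ u^4·e^(-2·u) du = -(u^4/2 + u^3 + 3·u^2/2 + 3·u/2 + 3/4)·e^(-2·u), the numerator is ≈ 0.49339 and the denominator is 3/4.
Taking the ratio yields P = 0.6578.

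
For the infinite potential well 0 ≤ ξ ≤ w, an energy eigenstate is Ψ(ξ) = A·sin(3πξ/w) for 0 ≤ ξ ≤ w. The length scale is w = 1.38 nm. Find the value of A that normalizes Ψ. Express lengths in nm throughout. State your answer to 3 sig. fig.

A ≈ 1.20 nm^(-1/2)

Normalization requires ∫|Ψ|² dξ = 1, integrated from 0 to w.
Carrying out the integral gives A² · w/2.
Setting this equal to 1 gives A² = 1/(w/2).
Plugging in w = 1.38 yields A = 1.204.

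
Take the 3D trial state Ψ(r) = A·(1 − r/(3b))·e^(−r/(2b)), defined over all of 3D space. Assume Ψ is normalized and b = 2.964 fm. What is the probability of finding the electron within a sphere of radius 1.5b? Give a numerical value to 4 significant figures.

P ≈ 0.2539

With dV = 4πr²dr, the probability is ∫|Ψ|² dV over r ≤ 1.5b.
A² is fixed by ∫₀^∞ 4πr²|Ψ|² dr = 1, i.e. A² = (8·π·b^3/3)^(−1).
Let u = r/b; then A², 4π and the length scale all cancel, so P = ∫_{0}^{1.5} u^2·(1 - u/3)^2·e^(-u) du ÷ ∫_{0}^{∞} u^2·(1 - u/3)^2·e^(-u) du.
With ∫ u^2·(1 - u/3)^2·e^(-u) du = (-u^4 + 2·u^3 - 3·u^2 - 6·u - 6)·e^(-u)/9 + C, the region integral is 2/3 - 107·e^(-3/2)/48 and the full one is 2/3.
Taking the ratio yields P = 0.25391.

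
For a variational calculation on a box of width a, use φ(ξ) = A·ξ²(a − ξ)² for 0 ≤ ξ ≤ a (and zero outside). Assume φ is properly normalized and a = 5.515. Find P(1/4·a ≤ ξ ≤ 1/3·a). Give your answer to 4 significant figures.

|φ|² is the probability density, so P = ∫_{1/4·a}^{1/3·a} |φ|² dξ.
Since A² = 1/(a^9/630), this is the region integral divided by the full normalization integral.
In terms of u = ξ/a (A² and the length scale cancel between numerator and denominator), P = [∫_{1/4}^{1/3} u^4·(1 - u)^4 du] / [∫_{0}^{1} u^4·(1 - u)^4 du].
An antiderivative of u^4·(1 - u)^4 is u^5·(70·u^4 - 315·u^3 + 540·u^2 - 420·u + 126)/630; evaluating from 1/4 to 1/3 gives ≈ 0.000152252, while the full integral is 1/630.
Taking the ratio, P = 0.095918.

P ≈ 0.09592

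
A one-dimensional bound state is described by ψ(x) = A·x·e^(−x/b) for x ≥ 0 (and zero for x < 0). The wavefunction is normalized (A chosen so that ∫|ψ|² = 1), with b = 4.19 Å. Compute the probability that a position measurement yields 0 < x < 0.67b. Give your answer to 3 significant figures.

The probability is P = ∫ |ψ|² dx over [0, 0.67b].
The normalization integral ∫|ψ|²dx over the whole domain equals b^3/4·A², and A² cancels in the ratio.
In terms of u = x/b (A² and the length scale cancel between numerator and denominator), P = [∫_{0}^{0.67} u^2·e^(-2·u) du] / [∫_{0}^{∞} u^2·e^(-2·u) du].
Using ∫ u^2·e^(-2·u) du = -(2·u^2 + 2·u + 1)·e^(-2·u)/4, the numerator is ≈ 0.038049 and the denominator is 1/4.
The result is P = 0.1522.

P ≈ 0.152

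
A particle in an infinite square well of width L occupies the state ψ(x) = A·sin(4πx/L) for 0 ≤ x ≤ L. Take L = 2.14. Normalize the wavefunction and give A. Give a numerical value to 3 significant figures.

A ≈ 0.967

The normalization condition is ∫|ψ|² dx = 1 from 0 to L.
With ∫₀^L sin²(nπx/L) dx = L/2, the integral (without the A² prefactor) comes out to L/2.
So A² = (L/2)^(−1).
Plugging in L = 2.14 yields A = 0.9667.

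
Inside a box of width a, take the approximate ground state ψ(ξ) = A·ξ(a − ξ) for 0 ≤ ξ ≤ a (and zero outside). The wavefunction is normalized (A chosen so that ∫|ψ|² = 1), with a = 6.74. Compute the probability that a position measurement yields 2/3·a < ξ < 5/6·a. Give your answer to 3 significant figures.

P ≈ 0.174

|ψ|² is the probability density, so P = ∫_{2/3·a}^{5/6·a} |ψ|² dξ.
With A² fixed by ∫|ψ|² = 1, i.e. A² = (a^5/30)^(−1), substitute and integrate.
In terms of u = ξ/a (A² and the length scale cancel between numerator and denominator), P = [∫_{2/3}^{5/6} u^2·(1 - u)^2 du] / [∫_{0}^{1} u^2·(1 - u)^2 du].
Using ∫ u^2·(1 - u)^2 du = u^3·(6·u^2 - 15·u + 10)/30, the numerator is ≈ 0.0058128 and the denominator is 1/30.
This works out to P = 113/648.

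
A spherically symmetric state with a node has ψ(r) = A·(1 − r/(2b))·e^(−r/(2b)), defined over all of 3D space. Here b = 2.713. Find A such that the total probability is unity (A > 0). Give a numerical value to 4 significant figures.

We need A² ∫|f|² 4πr² dr = 1, taking the integral from 0 to ∞.
(Spherical symmetry: dV = 4πr² dr.)
Using ∫₀^∞ rⁿ e^(−αr) dr = n!/αⁿ⁺¹, the integral (without the A² prefactor) comes out to 8·π·b^3.
Hence A² = 1/[8·π·b^3].
Substituting b = 2.713 gives A² = 0.0019926, so A = 0.044638.

A ≈ 0.04464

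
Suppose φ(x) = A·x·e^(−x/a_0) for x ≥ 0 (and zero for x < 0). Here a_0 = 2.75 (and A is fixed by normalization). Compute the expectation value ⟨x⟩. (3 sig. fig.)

⟨x⟩ ≈ 4.13

The expectation value is the |φ|²-weighted average of x: ∫ x|φ|² dx.
Using ∫₀^∞ xⁿ e^(−αx) dx = n!/αⁿ⁺¹, the ratio of the moment integral to the normalization integral gives ⟨x⟩ = 3·a_0/2.
Putting a_0 = 2.75 gives 4.125.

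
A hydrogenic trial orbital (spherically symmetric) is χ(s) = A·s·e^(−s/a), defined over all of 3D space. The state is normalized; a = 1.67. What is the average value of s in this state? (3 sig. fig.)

By definition ⟨s⟩ = ∫ s |χ(s)|² 4πs² ds.
Recall ∫₀^∞ s^m e^(−s/β) ds = m!·β^(m+1), since the A² factors cancel between numerator and denominator, ⟨s⟩ = 5·a/2.
With a = 1.67, ⟨s⟩ = 4.175.

⟨s⟩ ≈ 4.18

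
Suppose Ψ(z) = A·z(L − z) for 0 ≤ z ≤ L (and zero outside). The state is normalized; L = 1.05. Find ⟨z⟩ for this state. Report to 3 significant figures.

⟨z⟩ ≈ 0.525

⟨z⟩ = ∫ z |Ψ|² dz over the full domain.
The ratio of the moment integral to the normalization integral gives ⟨z⟩ = L/2.
With L = 1.05, ⟨z⟩ = 0.5250.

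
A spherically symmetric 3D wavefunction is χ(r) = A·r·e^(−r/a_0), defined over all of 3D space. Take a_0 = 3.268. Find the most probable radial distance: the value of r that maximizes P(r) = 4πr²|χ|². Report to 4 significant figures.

r ≈ 6.536

Set d/dr [P(r) = 4πr²|χ|²] = 0 and solve for r > 0.
This gives r = 2·a_0.
With a_0 = 3.268, the most probable radial distance is 6.5360.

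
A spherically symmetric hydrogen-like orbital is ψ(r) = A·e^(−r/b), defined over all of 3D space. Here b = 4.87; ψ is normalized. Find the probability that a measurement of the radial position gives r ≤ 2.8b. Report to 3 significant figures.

P ≈ 0.918

P = ∫ |ψ|² 4πr² dr over r ≤ 2.8b.
The full normalization integral is A²·[π·b^3] = 1, fixing A².
In terms of u = r/b (A², 4π and the length scale all cancel between numerator and denominator), P = [∫_{0}^{2.8} u^2·e^(-2·u) du] / [∫_{0}^{∞} u^2·e^(-2·u) du].
An antiderivative of u^2·e^(-2·u) is -(2·u^2 + 2·u + 1)·e^(-2·u)/4; evaluating from 0 to 2.8 gives 1/4 - 557·e^(-28/5)/100, while the full integral is 1/4.
This evaluates to P = 0.9176.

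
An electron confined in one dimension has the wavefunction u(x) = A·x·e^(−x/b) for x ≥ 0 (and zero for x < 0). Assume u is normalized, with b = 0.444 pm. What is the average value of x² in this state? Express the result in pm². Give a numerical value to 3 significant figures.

⟨x²⟩ = ∫ x^2 |u|² dx over the full domain.
Using ∫₀^∞ xⁿ e^(−αx) dx = n!/αⁿ⁺¹, since the A² factors cancel between numerator and denominator, ⟨x²⟩ = 3·b^2.
Putting b = 0.444 gives 0.5914.

⟨x^2⟩ ≈ 0.591 pm^2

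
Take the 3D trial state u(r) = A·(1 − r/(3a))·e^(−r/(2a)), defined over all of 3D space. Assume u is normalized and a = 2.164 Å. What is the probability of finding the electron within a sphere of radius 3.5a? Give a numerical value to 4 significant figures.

P ≈ 0.3555

With dV = 4πr²dr, the probability is ∫|u|² dV over r ≤ 3.5a.
A² is fixed by ∫₀^∞ 4πr²|u|² dr = 1, i.e. A² = (8·π·a^3/3)^(−1).
Let t = r/a; then A², 4π and the length scale all cancel, so P = ∫_{0}^{3.5} t^2·(1 - t/3)^2·e^(-t) dt ÷ ∫_{0}^{∞} t^2·(1 - t/3)^2·e^(-t) dt.
An antiderivative of t^2·(1 - t/3)^2·e^(-t) is (-t^4 + 2·t^3 - 3·t^2 - 6·t - 6)·e^(-t)/9; evaluating from 0 to 3.5 gives 2/3 - 683·e^(-7/2)/48, while the full integral is 2/3.
The region integral divided by the full integral gives P = 0.35547.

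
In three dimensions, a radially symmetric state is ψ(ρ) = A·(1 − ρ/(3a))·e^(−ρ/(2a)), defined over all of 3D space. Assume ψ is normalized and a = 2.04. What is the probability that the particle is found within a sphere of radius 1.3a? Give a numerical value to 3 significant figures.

P = ∫ |ψ|² 4πρ² dρ over ρ ≤ 1.3a.
Normalization gives A² = 1/(8·π·a^3/3).
In terms of u = ρ/a (A², 4π and the length scale all cancel between numerator and denominator), P = [∫_{0}^{1.3} u^2·(1 - u/3)^2·e^(-u) du] / [∫_{0}^{∞} u^2·(1 - u/3)^2·e^(-u) du].
An antiderivative of u^2·(1 - u/3)^2·e^(-u) is (-u^4 + 2·u^3 - 3·u^2 - 6·u - 6)·e^(-u)/9; evaluating from 0 to 1.3 gives ≈ 0.14183, while the full integral is 2/3.
Taking the ratio yields P = 0.2127.

P ≈ 0.213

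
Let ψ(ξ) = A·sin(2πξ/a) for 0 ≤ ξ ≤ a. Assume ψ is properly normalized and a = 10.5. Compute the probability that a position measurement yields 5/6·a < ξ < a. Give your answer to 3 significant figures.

P ≈ 0.0978

The probability is P = ∫ |ψ|² dξ over [5/6·a, a].
With A² fixed by ∫|ψ|² = 1, i.e. A² = (a/2)^(−1), substitute and integrate.
In terms of u = ξ/a (A² and the length scale cancel between numerator and denominator), P = [∫_{5/6}^{1} sin(2·π·u)^2 du] / [∫_{0}^{1} sin(2·π·u)^2 du].
An antiderivative of sin(2·π·u)^2 is u/2 - sin(4·π·u)/(8·π); evaluating from 5/6 to 1 gives -√(3)/(16·π) + 1/12, while the full integral is 1/2.
This works out to P = (-√(3)/8 + π/6)/π.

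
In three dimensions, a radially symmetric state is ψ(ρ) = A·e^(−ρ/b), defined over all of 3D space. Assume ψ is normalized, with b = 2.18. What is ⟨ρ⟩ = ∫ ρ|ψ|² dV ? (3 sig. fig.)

⟨ρ⟩ ≈ 3.27

⟨ρ⟩ = ∫ ρ |ψ|² 4πρ² dρ over the full domain.
Evaluating both integrals, ⟨ρ⟩ = 3·b/2.
Putting b = 2.18 gives 3.270.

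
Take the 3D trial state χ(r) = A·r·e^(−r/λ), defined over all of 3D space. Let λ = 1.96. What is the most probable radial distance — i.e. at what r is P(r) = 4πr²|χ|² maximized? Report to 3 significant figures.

r ≈ 3.92

The maximum of P(r) = 4πr²|χ|² occurs where its derivative vanishes.
Solving yields r = 2·λ.
With λ = 1.96, the most probable radial distance is 3.920.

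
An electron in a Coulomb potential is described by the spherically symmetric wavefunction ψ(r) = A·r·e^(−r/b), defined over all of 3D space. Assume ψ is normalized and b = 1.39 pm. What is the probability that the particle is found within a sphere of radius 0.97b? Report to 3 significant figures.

With dV = 4πr²dr, the probability is ∫|ψ|² dV over r ≤ 0.97b.
The full normalization integral is A²·[3·π·b^5] = 1, fixing A².
Let u = r/b; then A², 4π and the length scale all cancel, so P = ∫_{0}^{0.97} u^4·e^(-2·u) du ÷ ∫_{0}^{∞} u^4·e^(-2·u) du.
An antiderivative of u^4·e^(-2·u) is -(u^4/2 + u^3 + 3·u^2/2 + 3·u/2 + 3/4)·e^(-2·u); evaluating from 0 to 0.97 gives ≈ 0.035551, while the full integral is 3/4.
The region integral divided by the full integral gives P = 0.04740.

P ≈ 0.0474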